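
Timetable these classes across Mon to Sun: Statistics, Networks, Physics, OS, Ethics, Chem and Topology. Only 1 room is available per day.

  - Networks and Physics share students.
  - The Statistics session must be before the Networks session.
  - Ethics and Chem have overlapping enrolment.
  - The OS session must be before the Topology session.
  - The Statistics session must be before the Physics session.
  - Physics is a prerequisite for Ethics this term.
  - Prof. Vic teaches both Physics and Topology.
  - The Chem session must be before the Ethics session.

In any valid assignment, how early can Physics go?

Tue

Precedence pushes Physics to at least Tue; downstream work caps Physics at Sat.
Physics at Tue is achievable: Ethics in Thu; Statistics in Mon; Networks in Fri; Topology in Sun; Physics in Tue; Chem in Wed; OS in Sat.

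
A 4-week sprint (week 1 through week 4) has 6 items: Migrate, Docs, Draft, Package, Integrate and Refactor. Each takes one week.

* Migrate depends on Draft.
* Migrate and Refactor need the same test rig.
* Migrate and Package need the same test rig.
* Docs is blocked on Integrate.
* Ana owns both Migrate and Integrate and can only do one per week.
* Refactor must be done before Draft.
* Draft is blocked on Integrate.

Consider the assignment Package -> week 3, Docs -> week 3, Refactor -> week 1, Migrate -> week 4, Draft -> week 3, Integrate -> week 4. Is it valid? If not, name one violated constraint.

Draft is blocked on Integrate — violated.
Migrate and Refactor need the same test rig — holds.
Docs is blocked on Integrate — violated.
Migrate depends on Draft — holds.
Refactor must be done before Draft — holds.
Migrate and Package need the same test rig — holds.
Ana owns both Migrate and Integrate and can only do one per week — violated.

No. Ana owns both Migrate and Integrate and can only do one per week is not satisfied.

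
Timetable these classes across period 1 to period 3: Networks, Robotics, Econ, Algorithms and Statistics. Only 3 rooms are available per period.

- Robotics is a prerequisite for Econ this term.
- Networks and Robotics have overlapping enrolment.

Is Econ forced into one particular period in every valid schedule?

No

Econ can be period 2 (e.g. Robotics -> period 1; Econ -> period 2; Networks -> period 2; Algorithms -> period 1; Statistics -> period 1) or period 3 (e.g. Networks=period 2, Robotics=period 1, Statistics=period 1, Algorithms=period 1, Econ=period 3).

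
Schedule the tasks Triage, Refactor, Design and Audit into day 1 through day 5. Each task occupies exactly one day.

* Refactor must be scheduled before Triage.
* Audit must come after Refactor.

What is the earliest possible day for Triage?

day 2

Precedence pushes Triage to at least day 2.
Triage at day 2 is achievable: Triage=day 2; Design=day 1; Audit=day 2; Refactor=day 1.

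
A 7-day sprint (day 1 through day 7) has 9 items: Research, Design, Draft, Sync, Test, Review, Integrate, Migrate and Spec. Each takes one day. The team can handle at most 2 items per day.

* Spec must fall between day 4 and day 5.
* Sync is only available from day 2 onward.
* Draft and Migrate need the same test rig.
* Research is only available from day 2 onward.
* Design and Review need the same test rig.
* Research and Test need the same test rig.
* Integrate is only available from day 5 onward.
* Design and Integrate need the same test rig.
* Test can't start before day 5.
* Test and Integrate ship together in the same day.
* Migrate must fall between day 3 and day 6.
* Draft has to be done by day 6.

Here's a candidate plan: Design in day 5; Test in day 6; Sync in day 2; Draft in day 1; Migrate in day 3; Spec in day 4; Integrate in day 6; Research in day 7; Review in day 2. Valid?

Yes

Draft has to be done by day 6 — holds.
Research and Test need the same test rig — holds.
Test can't start before day 5 — holds.
Design and Review need the same test rig — holds.
Research is only available from day 2 onward — holds.
The team can handle at most 2 items per day — holds.
Spec must fall between day 4 and day 5 — holds.
Sync is only available from day 2 onward — holds.
Integrate is only available from day 5 onward — holds.
Test and Integrate ship together in the same day — holds.
Design and Integrate need the same test rig — holds.
Migrate must fall between day 3 and day 6 — holds.
Draft and Migrate need the same test rig — holds.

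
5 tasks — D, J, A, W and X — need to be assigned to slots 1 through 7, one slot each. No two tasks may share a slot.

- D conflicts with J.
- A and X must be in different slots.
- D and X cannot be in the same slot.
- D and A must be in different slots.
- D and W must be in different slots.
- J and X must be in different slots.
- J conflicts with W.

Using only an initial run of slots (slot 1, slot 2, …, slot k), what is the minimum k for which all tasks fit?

With at most 1 per slot and 5 tasks, at least 5 slots are needed.
5 works (last occupied slot: 5): for example W -> 4; D -> 1; A -> 3; J -> 2; X -> 5.

5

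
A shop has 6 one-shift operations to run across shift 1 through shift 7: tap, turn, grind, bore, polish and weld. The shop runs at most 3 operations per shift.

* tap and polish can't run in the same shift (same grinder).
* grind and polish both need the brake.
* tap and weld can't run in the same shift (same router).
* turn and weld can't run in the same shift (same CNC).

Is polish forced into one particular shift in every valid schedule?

No

polish can be shift 1 (e.g. polish in shift 1, weld in shift 3, grind in shift 2, bore in shift 1, tap in shift 2, turn in shift 1) or shift 2 (e.g. tap=shift 1, turn=shift 1, grind=shift 1, polish=shift 2, bore=shift 2, weld=shift 2).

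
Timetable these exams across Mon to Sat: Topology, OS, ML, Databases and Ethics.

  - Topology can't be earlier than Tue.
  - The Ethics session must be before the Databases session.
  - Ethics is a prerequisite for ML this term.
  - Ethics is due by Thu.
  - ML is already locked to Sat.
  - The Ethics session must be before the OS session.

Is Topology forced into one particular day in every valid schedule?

Topology can be Tue (e.g. Databases=Tue; Topology=Tue; ML=Sat; OS=Tue; Ethics=Mon) or Wed (e.g. OS in Tue, Topology in Wed, ML in Sat, Databases in Tue, Ethics in Mon).

No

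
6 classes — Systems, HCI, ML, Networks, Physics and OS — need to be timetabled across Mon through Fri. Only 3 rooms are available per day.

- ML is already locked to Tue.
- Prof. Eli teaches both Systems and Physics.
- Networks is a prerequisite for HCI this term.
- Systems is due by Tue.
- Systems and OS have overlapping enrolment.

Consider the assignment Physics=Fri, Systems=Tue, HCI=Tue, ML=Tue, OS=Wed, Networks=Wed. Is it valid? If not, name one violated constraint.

ML is already locked to Tue — holds.
Only 3 rooms are available per day — holds.
Networks is a prerequisite for HCI this term — violated.
Prof. Eli teaches both Systems and Physics — holds.
Systems and OS have overlapping enrolment — holds.
Systems is due by Tue — holds.

Invalid. Networks is a prerequisite for HCI this term.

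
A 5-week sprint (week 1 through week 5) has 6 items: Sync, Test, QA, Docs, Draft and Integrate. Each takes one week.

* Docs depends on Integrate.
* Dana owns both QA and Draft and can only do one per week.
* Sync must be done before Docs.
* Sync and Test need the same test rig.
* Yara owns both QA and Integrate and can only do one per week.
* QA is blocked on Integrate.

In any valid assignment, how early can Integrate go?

week 1

Downstream work caps Integrate at week 4.
Integrate at week 1 is achievable: Draft=week 1; Integrate=week 1; QA=week 2; Test=week 2; Docs=week 2; Sync=week 1.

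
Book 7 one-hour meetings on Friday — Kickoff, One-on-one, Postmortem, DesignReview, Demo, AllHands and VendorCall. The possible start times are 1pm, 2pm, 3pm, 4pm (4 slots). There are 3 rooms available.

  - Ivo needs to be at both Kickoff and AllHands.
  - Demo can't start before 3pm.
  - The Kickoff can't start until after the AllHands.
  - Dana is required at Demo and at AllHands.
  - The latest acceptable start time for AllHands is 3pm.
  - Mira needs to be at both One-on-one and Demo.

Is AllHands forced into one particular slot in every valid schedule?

AllHands can be 1pm (e.g. Postmortem=1pm, DesignReview=2pm, Kickoff=2pm, One-on-one=1pm, Demo=3pm, AllHands=1pm, VendorCall=2pm) or 2pm (e.g. Postmortem in 1pm; Kickoff in 3pm; Demo in 3pm; DesignReview in 1pm; VendorCall in 2pm; One-on-one in 1pm; AllHands in 2pm).

No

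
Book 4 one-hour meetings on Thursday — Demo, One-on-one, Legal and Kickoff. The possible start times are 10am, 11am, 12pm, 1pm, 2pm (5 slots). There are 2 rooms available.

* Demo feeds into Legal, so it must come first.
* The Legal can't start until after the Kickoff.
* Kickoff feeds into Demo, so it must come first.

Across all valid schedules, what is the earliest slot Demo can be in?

Precedence pushes Demo to at least 11am; downstream work caps Demo at 1pm.
Demo at 11am is achievable: Demo -> 11am; One-on-one -> 10am; Kickoff -> 10am; Legal -> 12pm.

11am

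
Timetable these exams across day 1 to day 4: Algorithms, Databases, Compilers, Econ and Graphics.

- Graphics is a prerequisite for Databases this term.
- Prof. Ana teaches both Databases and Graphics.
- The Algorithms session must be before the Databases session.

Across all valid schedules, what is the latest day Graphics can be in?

Downstream work caps Graphics at day 3.
Graphics at day 3 is achievable: Compilers -> day 1, Algorithms -> day 1, Econ -> day 1, Graphics -> day 3, Databases -> day 4.

day 3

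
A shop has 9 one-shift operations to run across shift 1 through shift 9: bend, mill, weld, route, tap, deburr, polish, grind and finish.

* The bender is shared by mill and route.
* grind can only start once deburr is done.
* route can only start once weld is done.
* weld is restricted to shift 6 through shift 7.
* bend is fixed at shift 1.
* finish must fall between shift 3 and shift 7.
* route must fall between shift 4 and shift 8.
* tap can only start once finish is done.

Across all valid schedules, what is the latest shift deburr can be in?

shift 8

Downstream work caps deburr at shift 8.
deburr at shift 8 is achievable: route -> shift 7, bend -> shift 1, weld -> shift 6, polish -> shift 1, tap -> shift 4, finish -> shift 3, deburr -> shift 8, mill -> shift 1, grind -> shift 9.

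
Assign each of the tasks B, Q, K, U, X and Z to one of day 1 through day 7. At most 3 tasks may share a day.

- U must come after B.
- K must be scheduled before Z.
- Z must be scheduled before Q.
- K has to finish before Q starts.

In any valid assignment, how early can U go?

Precedence pushes U to at least day 2.
U at day 2 is achievable: B in day 1, Q in day 3, K in day 1, U in day 2, Z in day 2, X in day 1.

day 2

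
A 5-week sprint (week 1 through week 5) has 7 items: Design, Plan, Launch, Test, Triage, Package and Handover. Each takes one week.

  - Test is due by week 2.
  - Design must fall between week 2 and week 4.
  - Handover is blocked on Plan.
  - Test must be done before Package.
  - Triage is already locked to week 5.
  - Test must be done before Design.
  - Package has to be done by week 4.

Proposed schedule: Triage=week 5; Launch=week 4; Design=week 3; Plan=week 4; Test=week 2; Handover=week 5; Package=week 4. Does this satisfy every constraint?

Yes

Design must fall between week 2 and week 4 — holds.
Package has to be done by week 4 — holds.
Test is due by week 2 — holds.
Triage is already locked to week 5 — holds.
Handover is blocked on Plan — holds.
Test must be done before Package — holds.
Test must be done before Design — holds.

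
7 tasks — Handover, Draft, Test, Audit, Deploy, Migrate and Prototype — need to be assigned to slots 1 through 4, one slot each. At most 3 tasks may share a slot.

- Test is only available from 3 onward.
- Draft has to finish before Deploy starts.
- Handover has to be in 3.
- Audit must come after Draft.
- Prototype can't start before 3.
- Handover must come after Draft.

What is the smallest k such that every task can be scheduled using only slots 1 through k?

The precedence chain requires at least 2 distinct slots.
With at most 3 per slot and 7 tasks, at least 3 slots are needed.
Handover can't be placed before 3, so the schedule must run through at least slot 3.
3 works (last occupied slot: 3): for example Migrate in 1, Handover in 3, Deploy in 2, Prototype in 3, Draft in 1, Audit in 2, Test in 3.

3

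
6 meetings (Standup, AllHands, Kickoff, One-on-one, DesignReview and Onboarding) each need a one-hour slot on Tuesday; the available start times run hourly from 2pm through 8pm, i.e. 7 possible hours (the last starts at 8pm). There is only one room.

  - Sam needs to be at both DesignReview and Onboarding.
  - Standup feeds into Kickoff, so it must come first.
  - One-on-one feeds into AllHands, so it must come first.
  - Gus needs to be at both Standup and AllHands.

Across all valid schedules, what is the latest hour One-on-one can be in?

7pm

Downstream work caps One-on-one at 7pm.
One-on-one at 7pm is achievable: DesignReview=4pm, AllHands=8pm, Standup=2pm, Kickoff=3pm, Onboarding=5pm, One-on-one=7pm.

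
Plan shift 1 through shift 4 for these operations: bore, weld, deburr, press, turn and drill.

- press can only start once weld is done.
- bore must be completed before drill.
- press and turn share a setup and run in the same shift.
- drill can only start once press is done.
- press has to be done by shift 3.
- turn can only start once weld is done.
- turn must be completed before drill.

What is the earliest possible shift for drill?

shift 3

Precedence pushes drill to at least shift 3.
drill at shift 3 is achievable: weld=shift 1, turn=shift 2, deburr=shift 1, bore=shift 1, drill=shift 3, press=shift 2.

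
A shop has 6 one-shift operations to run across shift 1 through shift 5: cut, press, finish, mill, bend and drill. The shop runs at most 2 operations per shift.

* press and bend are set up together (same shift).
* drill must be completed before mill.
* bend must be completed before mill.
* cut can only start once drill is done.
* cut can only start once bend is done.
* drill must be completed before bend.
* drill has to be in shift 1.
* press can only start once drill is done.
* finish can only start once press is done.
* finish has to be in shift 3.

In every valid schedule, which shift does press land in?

shift 2

drill is fixed at shift 1 and must come before press, so press is at least shift 2.
finish is fixed at shift 3 and must come after press, so press is at most shift 2.
So press must be shift 2.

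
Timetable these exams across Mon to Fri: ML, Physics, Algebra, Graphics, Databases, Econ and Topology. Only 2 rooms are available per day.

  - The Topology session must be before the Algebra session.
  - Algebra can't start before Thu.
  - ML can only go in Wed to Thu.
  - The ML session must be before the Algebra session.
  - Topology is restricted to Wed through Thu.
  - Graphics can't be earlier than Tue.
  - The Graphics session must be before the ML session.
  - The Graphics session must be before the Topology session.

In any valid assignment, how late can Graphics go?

Graphics is available from Tue; downstream work caps Graphics at Wed.
Graphics at Wed is achievable: Algebra in Fri; Databases in Mon; Topology in Thu; Graphics in Wed; ML in Thu; Econ in Tue; Physics in Mon.

Wed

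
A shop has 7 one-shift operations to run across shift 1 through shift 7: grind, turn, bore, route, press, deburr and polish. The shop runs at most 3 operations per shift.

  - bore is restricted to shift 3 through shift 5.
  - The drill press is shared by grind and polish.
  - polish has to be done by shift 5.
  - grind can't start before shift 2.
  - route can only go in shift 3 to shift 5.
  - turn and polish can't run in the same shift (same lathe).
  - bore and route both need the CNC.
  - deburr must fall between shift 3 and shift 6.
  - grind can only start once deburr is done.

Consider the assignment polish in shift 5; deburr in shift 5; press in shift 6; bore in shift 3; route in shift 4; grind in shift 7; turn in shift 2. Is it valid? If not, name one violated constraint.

Yes, all constraints hold

bore and route both need the CNC — holds.
The drill press is shared by grind and polish — holds.
turn and polish can't run in the same shift (same lathe) — holds.
bore is restricted to shift 3 through shift 5 — holds.
polish has to be done by shift 5 — holds.
route can only go in shift 3 to shift 5 — holds.
grind can't start before shift 2 — holds.
grind can only start once deburr is done — holds.
The shop runs at most 3 operations per shift — holds.
deburr must fall between shift 3 and shift 6 — holds.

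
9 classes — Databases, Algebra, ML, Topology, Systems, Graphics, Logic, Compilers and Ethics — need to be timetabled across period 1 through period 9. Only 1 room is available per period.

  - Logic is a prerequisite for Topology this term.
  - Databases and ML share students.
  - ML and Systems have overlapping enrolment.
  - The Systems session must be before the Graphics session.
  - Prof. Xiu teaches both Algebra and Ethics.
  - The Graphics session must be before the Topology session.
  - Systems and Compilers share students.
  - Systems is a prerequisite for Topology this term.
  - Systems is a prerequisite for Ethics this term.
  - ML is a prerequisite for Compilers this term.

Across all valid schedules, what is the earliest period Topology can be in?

period 4

Precedence pushes Topology to at least period 3.
Topology at period 4 is achievable: Systems in period 1, ML in period 5, Logic in period 3, Graphics in period 2, Algebra in period 9, Ethics in period 7, Databases in period 8, Compilers in period 6, Topology in period 4.
Nothing earlier works — the conflict and capacity constraints rule out every period before period 4.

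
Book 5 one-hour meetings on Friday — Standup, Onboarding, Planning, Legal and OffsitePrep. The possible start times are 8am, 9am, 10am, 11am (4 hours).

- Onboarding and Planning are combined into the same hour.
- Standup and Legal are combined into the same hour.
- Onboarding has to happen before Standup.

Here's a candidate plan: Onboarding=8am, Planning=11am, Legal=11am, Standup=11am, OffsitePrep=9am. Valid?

No. Onboarding and Planning are combined into the same hour is not satisfied.

Standup and Legal are combined into the same hour — holds.
Onboarding has to happen before Standup — holds.
Onboarding and Planning are combined into the same hour — violated.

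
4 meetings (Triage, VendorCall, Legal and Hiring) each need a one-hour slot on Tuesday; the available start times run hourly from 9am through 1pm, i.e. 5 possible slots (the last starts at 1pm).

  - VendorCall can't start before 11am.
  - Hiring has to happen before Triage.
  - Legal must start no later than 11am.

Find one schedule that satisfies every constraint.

Hiring in 9am; VendorCall in 11am; Triage in 10am; Legal in 9am

Checking: Hiring(9am) before Triage(10am); Legal=9am in [9am,11am]; VendorCall=11am in [11am,1pm].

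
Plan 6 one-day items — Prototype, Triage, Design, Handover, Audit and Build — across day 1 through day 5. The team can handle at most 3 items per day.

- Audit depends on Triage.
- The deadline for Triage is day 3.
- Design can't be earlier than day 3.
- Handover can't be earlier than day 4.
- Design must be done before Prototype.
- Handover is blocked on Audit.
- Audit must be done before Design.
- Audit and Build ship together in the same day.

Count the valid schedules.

10

Splitting on Prototype: it can be day 4 (2), day 5 (8). Listing each branch's schedules as (Triage, Design, Handover, Audit, Build) by day number:
Prototype=day 4: (1,3,4,2,2) (1,3,5,2,2) — 2.
Prototype=day 5: (1,3,4,2,2) (1,3,5,2,2) (1,4,4,2,2) (1,4,4,3,3) (1,4,5,2,2) (1,4,5,3,3) (2,4,4,3,3) (2,4,5,3,3) — 8.
Summing: 2 + 8 = 10.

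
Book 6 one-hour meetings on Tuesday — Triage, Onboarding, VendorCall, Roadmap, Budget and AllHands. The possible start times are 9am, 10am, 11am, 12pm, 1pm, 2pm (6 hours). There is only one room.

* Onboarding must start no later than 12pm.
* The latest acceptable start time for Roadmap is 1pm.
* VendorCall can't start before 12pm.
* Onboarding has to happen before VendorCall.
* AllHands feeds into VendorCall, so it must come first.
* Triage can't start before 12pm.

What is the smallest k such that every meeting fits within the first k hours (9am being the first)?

The precedence chain requires at least 2 distinct hours.
With at most 1 per hour and 6 meetings, at least 6 hours are needed.
Triage can't be placed before 12pm — that is hour 4 counting from 9am — so the schedule must run through at least 4 hours.
6 works (last occupied hour: 2pm): for example Budget -> 2pm, AllHands -> 11am, Onboarding -> 9am, Roadmap -> 10am, Triage -> 1pm, VendorCall -> 12pm.

6 hours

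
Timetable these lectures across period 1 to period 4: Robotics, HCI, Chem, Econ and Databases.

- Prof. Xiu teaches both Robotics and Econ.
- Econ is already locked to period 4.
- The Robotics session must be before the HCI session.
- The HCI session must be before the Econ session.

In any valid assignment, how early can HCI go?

Precedence pushes HCI to at least period 2; downstream work caps HCI at period 3.
HCI at period 2 is achievable: Robotics in period 1; Databases in period 1; Econ in period 4; HCI in period 2; Chem in period 1.

period 2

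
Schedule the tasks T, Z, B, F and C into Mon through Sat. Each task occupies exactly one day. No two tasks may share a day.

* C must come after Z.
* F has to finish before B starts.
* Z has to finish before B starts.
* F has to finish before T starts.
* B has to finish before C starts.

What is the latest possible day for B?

Precedence pushes B to at least Tue; downstream work caps B at Fri.
B at Fri is achievable: F in Tue, C in Sat, T in Wed, B in Fri, Z in Mon.

Fri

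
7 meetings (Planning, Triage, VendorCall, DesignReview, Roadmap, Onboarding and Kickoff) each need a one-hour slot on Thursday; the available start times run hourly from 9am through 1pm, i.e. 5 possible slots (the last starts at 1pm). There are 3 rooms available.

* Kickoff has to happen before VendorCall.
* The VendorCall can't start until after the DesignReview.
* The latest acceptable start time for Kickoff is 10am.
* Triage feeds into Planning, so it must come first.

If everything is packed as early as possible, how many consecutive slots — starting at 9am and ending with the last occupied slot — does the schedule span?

The precedence chain requires at least 2 distinct slots.
With at most 3 per slot and 7 meetings, at least 3 slots are needed.
3 works (last occupied slot: 11am): for example Kickoff=9am; Roadmap=10am; Planning=10am; Onboarding=11am; VendorCall=10am; DesignReview=9am; Triage=9am.

3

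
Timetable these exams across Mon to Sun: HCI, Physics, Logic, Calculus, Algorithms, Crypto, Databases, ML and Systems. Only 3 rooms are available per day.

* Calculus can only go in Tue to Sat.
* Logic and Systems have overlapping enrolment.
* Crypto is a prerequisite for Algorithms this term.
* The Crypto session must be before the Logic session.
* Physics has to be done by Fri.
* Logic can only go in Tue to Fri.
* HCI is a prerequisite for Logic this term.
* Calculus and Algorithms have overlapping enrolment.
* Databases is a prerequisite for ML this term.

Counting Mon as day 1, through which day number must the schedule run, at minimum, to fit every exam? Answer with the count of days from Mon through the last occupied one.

3 days

The precedence chain requires at least 2 distinct days.
With at most 3 per day and 9 exams, at least 3 days are needed.
3 works (last occupied day: Wed): for example Physics -> Wed; Crypto -> Mon; Algorithms -> Wed; Logic -> Tue; Calculus -> Tue; Systems -> Wed; HCI -> Mon; Databases -> Mon; ML -> Tue.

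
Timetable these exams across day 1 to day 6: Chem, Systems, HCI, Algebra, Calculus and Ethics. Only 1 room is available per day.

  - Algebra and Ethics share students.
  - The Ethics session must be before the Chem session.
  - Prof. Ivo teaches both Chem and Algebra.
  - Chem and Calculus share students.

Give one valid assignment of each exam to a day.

HCI in day 4, Algebra in day 5, Systems in day 3, Calculus in day 6, Chem in day 2, Ethics in day 1

Checking: Ethics(day 1) before Chem(day 2); Chem(day 2) != Algebra(day 5); Algebra(day 5) != Ethics(day 1); Chem(day 2) != Calculus(day 6); max 1 per day (cap 1).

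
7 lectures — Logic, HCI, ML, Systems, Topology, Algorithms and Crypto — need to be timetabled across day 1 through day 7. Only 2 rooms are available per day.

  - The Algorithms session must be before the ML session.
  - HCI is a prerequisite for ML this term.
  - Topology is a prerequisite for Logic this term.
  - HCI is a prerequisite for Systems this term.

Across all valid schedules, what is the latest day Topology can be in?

Downstream work caps Topology at day 6.
Topology at day 6 is achievable: Topology -> day 6, Algorithms -> day 1, Logic -> day 7, ML -> day 2, Systems -> day 2, Crypto -> day 3, HCI -> day 1.

day 6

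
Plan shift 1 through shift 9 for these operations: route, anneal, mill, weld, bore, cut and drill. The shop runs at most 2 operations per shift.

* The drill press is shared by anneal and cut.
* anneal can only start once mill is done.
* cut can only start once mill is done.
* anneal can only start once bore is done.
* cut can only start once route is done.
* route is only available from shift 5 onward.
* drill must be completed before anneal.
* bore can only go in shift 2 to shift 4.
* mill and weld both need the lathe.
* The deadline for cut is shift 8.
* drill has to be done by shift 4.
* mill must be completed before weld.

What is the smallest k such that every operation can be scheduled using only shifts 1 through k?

6 shifts

The precedence chain requires at least 2 distinct shifts.
With at most 2 per shift and 7 operations, at least 4 shifts are needed.
Propagating the time windows through the other constraints, cut can't land before shift 6, so the schedule must run through at least shift 6.
6 works (last occupied shift: shift 6): for example mill in shift 1; route in shift 5; drill in shift 1; cut in shift 6; weld in shift 2; anneal in shift 3; bore in shift 2.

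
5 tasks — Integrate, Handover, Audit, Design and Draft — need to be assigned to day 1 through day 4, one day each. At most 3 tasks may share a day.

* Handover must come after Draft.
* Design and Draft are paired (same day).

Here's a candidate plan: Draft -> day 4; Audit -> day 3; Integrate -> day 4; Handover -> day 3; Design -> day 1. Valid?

Handover must come after Draft — violated.
Design and Draft are paired (same day) — violated.
At most 3 tasks may share a day — holds.

No. Design and Draft are paired (same day) is not satisfied.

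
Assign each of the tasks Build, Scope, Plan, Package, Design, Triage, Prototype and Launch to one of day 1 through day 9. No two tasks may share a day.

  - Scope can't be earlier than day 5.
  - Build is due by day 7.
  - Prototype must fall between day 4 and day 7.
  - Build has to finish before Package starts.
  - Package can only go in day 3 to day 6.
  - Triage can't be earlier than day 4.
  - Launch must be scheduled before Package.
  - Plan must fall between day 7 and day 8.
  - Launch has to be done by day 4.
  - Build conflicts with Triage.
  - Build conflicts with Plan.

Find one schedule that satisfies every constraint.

Design -> day 8, Triage -> day 6, Prototype -> day 4, Package -> day 3, Build -> day 2, Scope -> day 5, Launch -> day 1, Plan -> day 7

Checking: Build(day 2) before Package(day 3); Launch(day 1) before Package(day 3); Build(day 2) != Triage(day 6); Build(day 2) != Plan(day 7); Launch=day 1 in [day 1,day 4]; Prototype=day 4 in [day 4,day 7]; Build=day 2 in [day 1,day 7]; Scope=day 5 in [day 5,day 9]; Plan=day 7 in [day 7,day 8]; Triage=day 6 in [day 4,day 9]; Package=day 3 in [day 3,day 6]; max 1 per day (cap 1).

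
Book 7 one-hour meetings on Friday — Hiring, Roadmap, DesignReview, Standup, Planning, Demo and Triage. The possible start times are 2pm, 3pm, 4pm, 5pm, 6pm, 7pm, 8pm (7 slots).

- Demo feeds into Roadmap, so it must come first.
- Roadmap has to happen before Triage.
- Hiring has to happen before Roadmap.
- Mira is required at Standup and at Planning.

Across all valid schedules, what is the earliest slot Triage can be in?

4pm

Precedence pushes Triage to at least 4pm.
Triage at 4pm is achievable: Hiring=2pm; Standup=2pm; Demo=2pm; DesignReview=2pm; Planning=3pm; Roadmap=3pm; Triage=4pm.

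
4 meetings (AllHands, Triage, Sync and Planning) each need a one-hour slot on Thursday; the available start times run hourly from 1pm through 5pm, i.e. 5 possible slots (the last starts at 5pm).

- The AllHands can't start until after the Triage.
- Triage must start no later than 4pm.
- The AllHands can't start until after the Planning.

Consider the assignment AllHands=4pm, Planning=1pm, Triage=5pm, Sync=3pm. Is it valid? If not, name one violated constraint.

Invalid. Triage must start no later than 4pm.

The AllHands can't start until after the Planning — holds.
The AllHands can't start until after the Triage — violated.
Triage must start no later than 4pm — violated.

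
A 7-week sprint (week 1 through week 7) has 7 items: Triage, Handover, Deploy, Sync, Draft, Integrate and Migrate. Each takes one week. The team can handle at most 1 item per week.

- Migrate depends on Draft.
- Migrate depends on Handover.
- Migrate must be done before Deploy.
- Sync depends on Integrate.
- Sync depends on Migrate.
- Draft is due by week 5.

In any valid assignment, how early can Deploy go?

week 4

Precedence pushes Deploy to at least week 3.
Deploy at week 4 is achievable: Migrate=week 3, Handover=week 2, Deploy=week 4, Draft=week 1, Sync=week 6, Integrate=week 5, Triage=week 7.
Nothing earlier works — the capacity limit rule out every week before week 4.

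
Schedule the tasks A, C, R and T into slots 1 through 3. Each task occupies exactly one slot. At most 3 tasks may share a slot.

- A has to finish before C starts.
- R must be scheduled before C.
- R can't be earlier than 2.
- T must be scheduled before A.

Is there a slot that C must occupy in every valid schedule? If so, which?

3

Precedence pushes C to at least 3.
So C is pinned to 3.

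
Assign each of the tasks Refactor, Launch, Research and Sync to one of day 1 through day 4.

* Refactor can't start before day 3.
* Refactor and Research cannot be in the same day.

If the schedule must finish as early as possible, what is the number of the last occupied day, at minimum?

day 3

Refactor can't be placed before day 3, so the schedule must run through at least day 3.
3 works (last occupied day: day 3): for example Refactor=day 3, Launch=day 1, Sync=day 1, Research=day 1.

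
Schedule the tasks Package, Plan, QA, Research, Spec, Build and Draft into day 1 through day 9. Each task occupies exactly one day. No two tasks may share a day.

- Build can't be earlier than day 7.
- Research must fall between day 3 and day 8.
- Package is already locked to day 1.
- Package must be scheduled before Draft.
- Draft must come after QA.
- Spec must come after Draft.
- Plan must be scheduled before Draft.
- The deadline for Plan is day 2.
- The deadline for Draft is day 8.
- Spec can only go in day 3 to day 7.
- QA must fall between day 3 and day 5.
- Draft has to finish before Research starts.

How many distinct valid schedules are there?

Splitting on QA: it can be day 3 (27), day 4 (8), day 5 (1). Listing each branch's schedules as (Package, Plan, Research, Spec, Build, Draft) by day number:
QA=day 3: (1,2,5,6,7,4) (1,2,5,6,8,4) (1,2,5,6,9,4) (1,2,5,7,8,4) (1,2,5,7,9,4) (1,2,6,5,7,4) (1,2,6,5,8,4) (1,2,6,5,9,4) (1,2,6,7,8,4) (1,2,6,7,8,5) (1,2,6,7,9,4) (1,2,6,7,9,5) (1,2,7,5,8,4) (1,2,7,5,9,4) (1,2,7,6,8,4) (1,2,7,6,8,5) (1,2,7,6,9,4) (1,2,7,6,9,5) (1,2,8,5,7,4) (1,2,8,5,9,4) (1,2,8,6,7,4) (1,2,8,6,7,5) (1,2,8,6,9,4) (1,2,8,6,9,5) (1,2,8,7,9,4) (1,2,8,7,9,5) (1,2,8,7,9,6) — 27.
QA=day 4: (1,2,6,7,8,5) (1,2,6,7,9,5) (1,2,7,6,8,5) (1,2,7,6,9,5) (1,2,8,6,7,5) (1,2,8,6,9,5) (1,2,8,7,9,5) (1,2,8,7,9,6) — 8.
QA=day 5: (1,2,8,7,9,6) — 1.
Summing: 27 + 8 + 1 = 36.

36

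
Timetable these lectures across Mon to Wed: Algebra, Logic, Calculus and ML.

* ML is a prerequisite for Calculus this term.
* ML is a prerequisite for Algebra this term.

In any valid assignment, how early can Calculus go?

Tue

Precedence pushes Calculus to at least Tue.
Calculus at Tue is achievable: Logic=Mon, Algebra=Tue, Calculus=Tue, ML=Mon.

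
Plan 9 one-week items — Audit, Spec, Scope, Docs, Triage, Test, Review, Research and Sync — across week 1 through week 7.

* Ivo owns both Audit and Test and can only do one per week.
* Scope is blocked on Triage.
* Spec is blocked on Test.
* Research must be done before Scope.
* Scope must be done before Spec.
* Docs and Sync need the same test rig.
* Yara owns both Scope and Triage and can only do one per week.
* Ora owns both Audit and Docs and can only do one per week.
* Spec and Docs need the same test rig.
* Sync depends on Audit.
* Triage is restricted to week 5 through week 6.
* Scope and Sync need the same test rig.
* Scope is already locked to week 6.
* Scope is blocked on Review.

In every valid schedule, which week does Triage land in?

week 5

Triage's window is week 5–week 6.
Scope is fixed at week 6, and Triage can't share a week with Scope.
So Triage must be week 5.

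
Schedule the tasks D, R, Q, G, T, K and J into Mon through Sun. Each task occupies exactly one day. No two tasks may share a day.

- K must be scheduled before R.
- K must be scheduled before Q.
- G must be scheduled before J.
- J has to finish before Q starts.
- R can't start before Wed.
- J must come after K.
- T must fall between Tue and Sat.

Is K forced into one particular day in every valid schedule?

No

K can be Mon (e.g. T=Tue; G=Thu; D=Sun; J=Fri; K=Mon; R=Wed; Q=Sat) or Tue (e.g. J -> Fri, R -> Wed, K -> Tue, D -> Sun, Q -> Sat, G -> Mon, T -> Thu).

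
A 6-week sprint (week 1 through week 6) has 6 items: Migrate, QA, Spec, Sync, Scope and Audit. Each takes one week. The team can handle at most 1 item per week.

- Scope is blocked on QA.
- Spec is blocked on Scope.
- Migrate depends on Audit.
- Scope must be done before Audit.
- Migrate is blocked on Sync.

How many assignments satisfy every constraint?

14

Splitting on Migrate: it can be week 5 (4), week 6 (10). Listing each branch's schedules as (QA, Spec, Sync, Scope, Audit) by week number:
Migrate=week 5: (1,6,2,3,4) (1,6,3,2,4) (1,6,4,2,3) (2,6,1,3,4) — 4.
Migrate=week 6: (1,3,4,2,5) (1,3,5,2,4) (1,4,2,3,5) (1,4,3,2,5) (1,4,5,2,3) (1,5,2,3,4) (1,5,3,2,4) (1,5,4,2,3) (2,4,1,3,5) (2,5,1,3,4) — 10.
Summing: 4 + 10 = 14.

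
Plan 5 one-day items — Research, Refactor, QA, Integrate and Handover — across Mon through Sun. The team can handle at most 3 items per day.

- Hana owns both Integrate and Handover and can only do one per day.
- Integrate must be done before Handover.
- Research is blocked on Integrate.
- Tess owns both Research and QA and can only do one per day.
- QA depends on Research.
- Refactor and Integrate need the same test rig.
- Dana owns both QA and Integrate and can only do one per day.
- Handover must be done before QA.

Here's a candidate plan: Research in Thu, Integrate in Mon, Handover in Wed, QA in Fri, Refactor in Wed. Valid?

Valid

Research is blocked on Integrate — holds.
Hana owns both Integrate and Handover and can only do one per day — holds.
Handover must be done before QA — holds.
Tess owns both Research and QA and can only do one per day — holds.
The team can handle at most 3 items per day — holds.
Refactor and Integrate need the same test rig — holds.
QA depends on Research — holds.
Integrate must be done before Handover — holds.
Dana owns both QA and Integrate and can only do one per day — holds.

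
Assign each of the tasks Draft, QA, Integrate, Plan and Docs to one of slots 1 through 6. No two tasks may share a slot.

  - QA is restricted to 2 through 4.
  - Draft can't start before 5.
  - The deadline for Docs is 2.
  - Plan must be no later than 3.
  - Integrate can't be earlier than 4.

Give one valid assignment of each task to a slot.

Integrate in 4; Docs in 1; Draft in 5; Plan in 3; QA in 2

Checking: Docs=1 in [1,2]; Integrate=4 in [4,6]; QA=2 in [2,4]; Draft=5 in [5,6]; Plan=3 in [1,3]; max 1 per slot (cap 1).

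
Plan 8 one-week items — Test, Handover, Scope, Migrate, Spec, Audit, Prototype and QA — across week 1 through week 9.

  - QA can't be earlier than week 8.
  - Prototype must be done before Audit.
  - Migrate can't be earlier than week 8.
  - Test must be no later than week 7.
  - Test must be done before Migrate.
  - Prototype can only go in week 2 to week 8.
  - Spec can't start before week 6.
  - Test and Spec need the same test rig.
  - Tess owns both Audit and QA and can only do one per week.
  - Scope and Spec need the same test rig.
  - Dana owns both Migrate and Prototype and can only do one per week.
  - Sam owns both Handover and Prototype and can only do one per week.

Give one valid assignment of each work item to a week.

Audit in week 3, Test in week 1, Spec in week 6, Prototype in week 2, Scope in week 1, Handover in week 1, QA in week 8, Migrate in week 8

Checking: Prototype(week 2) before Audit(week 3); Test(week 1) before Migrate(week 8); Scope(week 1) != Spec(week 6); Test(week 1) != Spec(week 6); Migrate(week 8) != Prototype(week 2); Handover(week 1) != Prototype(week 2); Audit(week 3) != QA(week 8); Spec=week 6 in [week 6,week 9]; QA=week 8 in [week 8,week 9]; Migrate=week 8 in [week 8,week 9]; Test=week 1 in [week 1,week 7]; Prototype=week 2 in [week 2,week 8].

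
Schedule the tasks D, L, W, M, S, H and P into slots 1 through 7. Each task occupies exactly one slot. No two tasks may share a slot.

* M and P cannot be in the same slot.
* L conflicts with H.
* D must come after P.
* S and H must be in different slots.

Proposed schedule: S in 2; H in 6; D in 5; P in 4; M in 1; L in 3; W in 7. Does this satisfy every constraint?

L conflicts with H — holds.
M and P cannot be in the same slot — holds.
D must come after P — holds.
No two tasks may share a slot — holds.
S and H must be in different slots — holds.

Yes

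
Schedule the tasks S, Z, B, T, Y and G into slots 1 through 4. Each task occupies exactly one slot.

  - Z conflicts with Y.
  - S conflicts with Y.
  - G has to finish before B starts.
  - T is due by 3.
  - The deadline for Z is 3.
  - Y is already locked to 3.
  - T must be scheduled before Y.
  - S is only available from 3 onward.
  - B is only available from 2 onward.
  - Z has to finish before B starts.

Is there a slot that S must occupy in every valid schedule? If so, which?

S's window is 3–4.
Y is fixed at 3, and S can't share a slot with Y.
So S must be 4.

4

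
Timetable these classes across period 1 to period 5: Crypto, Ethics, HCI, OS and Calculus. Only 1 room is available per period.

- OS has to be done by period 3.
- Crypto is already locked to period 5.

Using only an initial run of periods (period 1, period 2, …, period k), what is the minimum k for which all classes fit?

With at most 1 per period and 5 classes, at least 5 periods are needed.
Crypto can't be placed before period 5, so the schedule must run through at least period 5.
5 works (last occupied period: period 5): for example Calculus in period 4; HCI in period 3; OS in period 1; Crypto in period 5; Ethics in period 2.

5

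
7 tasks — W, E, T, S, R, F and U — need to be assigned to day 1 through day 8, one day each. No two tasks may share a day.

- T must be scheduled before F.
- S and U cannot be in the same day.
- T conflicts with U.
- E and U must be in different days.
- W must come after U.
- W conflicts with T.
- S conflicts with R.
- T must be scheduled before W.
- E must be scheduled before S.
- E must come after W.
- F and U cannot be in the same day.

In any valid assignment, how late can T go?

Downstream work caps T at day 5.
T at day 4 is achievable: R in day 2; S in day 7; E in day 6; U in day 1; W in day 5; F in day 8; T in day 4.
Nothing later works — the conflict and capacity constraints rule out every day after day 4.

day 4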